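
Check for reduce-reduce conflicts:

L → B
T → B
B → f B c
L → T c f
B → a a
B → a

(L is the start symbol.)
Augment with L' → L and build the canonical LR(0) collection (I0 = CLOSURE({[L' → . L]}), then GOTO on every symbol after a dot until no new states appear). It has 11 states:
  I0: { [B → . a a], [B → . a], [B → . f B c], [L → . B], [L → . T c f], [L' → . L], [T → . B] }  — shift
  I1: { [L → B .], [T → B .] }  — 2 reduces
  I2: { [L' → L .] }  — accept
  I3: { [L → T . c f] }  — shift
  I4: { [B → a . a], [B → a .] }  — shift, reduce
  I5: { [B → . a a], [B → . a], [B → . f B c], [B → f . B c] }  — shift
  I6: { [B → f B . c] }  — shift
  I7: { [B → f B c .] }  — reduce
  I8: { [B → a a .] }  — reduce
  I9: { [L → T c . f] }  — shift
  I10: { [L → T c f .] }  — reduce

I1 contains complete items [L → B .], [T → B .] — reduce-reduce conflict.

Answer: Yes — I1: [L → B .] vs [T → B .]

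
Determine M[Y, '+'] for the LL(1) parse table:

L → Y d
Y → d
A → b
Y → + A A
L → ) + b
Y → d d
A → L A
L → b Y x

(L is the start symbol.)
Y → + A A

To find M[Y, '+'], we find productions for Y where '+' is in the predict set (PREDICT(N → α) = (FIRST(α) \ {ε}) ∪ (FOLLOW(N) if α ⇒* ε)).

Y → d: PREDICT = { 'd' }
Y → + A A: PREDICT = { '+' }
  '+' is in predict set, so this production goes in M[Y, '+']
Y → d d: PREDICT = { 'd' }

M[Y, '+'] = Y → + A A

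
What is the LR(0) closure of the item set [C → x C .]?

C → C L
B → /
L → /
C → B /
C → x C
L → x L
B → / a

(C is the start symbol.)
{ [C → x C .] }

To compute CLOSURE, for each item [A → α.Bβ] where B is a non-terminal, add [B → .γ] for all productions B → γ; repeat for the newly added items until nothing changes.

Start with: [C → x C .]
The dot is at the end, so nothing is added.

CLOSURE = { [C → x C .] }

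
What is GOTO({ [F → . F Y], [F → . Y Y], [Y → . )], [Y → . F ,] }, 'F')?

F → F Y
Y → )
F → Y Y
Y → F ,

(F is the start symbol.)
{ [F → . F Y], [F → . Y Y], [F → F . Y], [Y → . )], [Y → . F ,], [Y → F . ,] }

GOTO(I, 'F') = CLOSURE({ [A → αX.β] : [A → α.Xβ] ∈ I, X = 'F' })

Items with dot before 'F', with the dot advanced:
  [F → . F Y] → [F → F . Y]
  [Y → . F ,] → [Y → F . ,]
Closure of the advanced items:
  [F → F . Y] has the dot before Y: add [Y → . )], [Y → . F ,]
  [Y → . F ,] has the dot before F: add [F → . F Y], [F → . Y Y]

GOTO = { [F → . F Y], [F → . Y Y], [F → F . Y], [Y → . )], [Y → . F ,], [Y → F . ,] }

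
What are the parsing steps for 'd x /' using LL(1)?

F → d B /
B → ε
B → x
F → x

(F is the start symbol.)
Stack is shown with the top on the left.

Stack    Input    Action
------------------------
F $      d x / $  output F → d B /
d B / $  d x / $  match 'd'
B / $    x / $    output B → x
x / $    x / $    match 'x'
/ $      / $      match '/'
$        $        accept

The string is accepted.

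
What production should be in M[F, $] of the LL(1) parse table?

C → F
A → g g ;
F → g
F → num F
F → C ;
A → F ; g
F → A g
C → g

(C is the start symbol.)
Empty (error entry)

To find M[F, $], we find productions for F where $ is in the predict set (PREDICT(N → α) = (FIRST(α) \ {ε}) ∪ (FOLLOW(N) if α ⇒* ε)).

Relevant sets:
  FIRST(C) = { 'g', 'num' }
  FIRST(A) = { 'g', 'num' }

F → g: PREDICT = { 'g' }
F → num F: PREDICT = { 'num' }
F → C ;: PREDICT = { 'g', 'num' }
F → A g: PREDICT = { 'g', 'num' }

M[F, $] is empty (no production applies)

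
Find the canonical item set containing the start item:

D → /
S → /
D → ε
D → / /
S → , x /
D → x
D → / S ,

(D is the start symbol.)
First, augment the grammar with D' → D
I₀ = CLOSURE({ [D' → . D] }):
  [D' → . D] has the dot before D: add [D → . /], [D → .], [D → . / /], [D → . x], [D → . / S ,]
No further items can be added.

I₀ = { [D → . / /], [D → . / S ,], [D → . /], [D → . x], [D → .], [D' → . D] }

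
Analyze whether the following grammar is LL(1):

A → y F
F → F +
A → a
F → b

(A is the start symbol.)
No. Predict set conflict for F: { 'b' }

Relevant sets:
  FIRST(F) = { 'b' }

For A:
  PREDICT(A → y F) = { 'y' }
  PREDICT(A → a) = { 'a' }
For F:
  PREDICT(F → F '+') = { 'b' }
  PREDICT(F → b) = { 'b' }

Conflict found: Predict set conflict for F: { 'b' }
The grammar is NOT LL(1).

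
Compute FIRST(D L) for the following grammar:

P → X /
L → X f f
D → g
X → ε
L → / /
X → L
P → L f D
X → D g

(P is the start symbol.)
{ 'g' }

FIRST sets of the non-terminals involved (from the grammar, by fixed-point iteration):
  FIRST(D) = { 'g' }

To compute FIRST(D L), process the symbols left to right:
Symbol D is a non-terminal. Add FIRST(D) \ {ε} = { 'g' }
D is not nullable (ε ∉ FIRST(D)), so stop here.
FIRST(D L) = { 'g' }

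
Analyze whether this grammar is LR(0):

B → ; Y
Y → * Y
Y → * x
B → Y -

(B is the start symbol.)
Yes, the grammar is LR(0)

A grammar is LR(0) if no state in the canonical LR(0) collection has:
  - both a shift item (dot before a terminal) and a complete item (shift-reduce conflict), or
  - two or more complete items (reduce-reduce conflict; the accept item [B' → B .] counts as a complete item here).

Augment with B' → B and build the canonical LR(0) collection (I0 = CLOSURE({[B' → . B]}), then GOTO on every symbol after a dot until no new states appear). It has 9 states:
  I0: { [B → . ; Y], [B → . Y -], [B' → . B], [Y → . * Y], [Y → . * x] }  — shift
  I1: { [Y → * . Y], [Y → * . x], [Y → . * Y], [Y → . * x] }  — shift
  I2: { [B → ; . Y], [Y → . * Y], [Y → . * x] }  — shift
  I3: { [B' → B .] }  — accept
  I4: { [B → Y . -] }  — shift
  I5: { [B → Y - .] }  — reduce
  I6: { [B → ; Y .] }  — reduce
  I7: { [Y → * Y .] }  — reduce
  I8: { [Y → * x .] }  — reduce

Every state is either a pure shift/goto state or contains exactly one complete item and nothing to shift — no conflicts. The grammar is LR(0).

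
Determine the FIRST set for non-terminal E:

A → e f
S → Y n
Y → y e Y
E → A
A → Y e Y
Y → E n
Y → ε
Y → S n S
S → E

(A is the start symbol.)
{ 'e', 'n', 'y' }

To compute FIRST(E), examine every production with E on the left-hand side, reading each right-hand side left to right until a non-nullable symbol is reached.

FIRST sets of the other non-terminals involved (by the same procedure, iterated to a fixed point):
  FIRST(A) = { 'e', 'n', 'y' }

From E → A:
  - A is a non-terminal: add FIRST(A) \ {ε} = { 'e', 'n', 'y' }
    A is not nullable, so stop

Collecting: FIRST(E) = { 'e', 'n', 'y' }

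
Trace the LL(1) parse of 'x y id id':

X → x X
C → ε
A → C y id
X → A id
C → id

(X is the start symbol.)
LL(1) parsing maintains a stack (initially the start symbol over $) and the input. At each step: if the stack top is a terminal, match it against the current input token; if it is a non-terminal N, replace it with the RHS of M[N, lookahead] (the unique production whose predict set contains the lookahead).

Stack is shown with the top on the left.

Stack        Input        Action
--------------------------------
X $          x y id id $  output X → x X
x X $        x y id id $  match 'x'
X $          y id id $    output X → A id
A id $       y id id $    output A → C y id
C y id id $  y id id $    output C → ε
y id id $    y id id $    match 'y'
id id $      id id $      match 'id'
id $         id $         match 'id'
$            $            accept

The string is accepted.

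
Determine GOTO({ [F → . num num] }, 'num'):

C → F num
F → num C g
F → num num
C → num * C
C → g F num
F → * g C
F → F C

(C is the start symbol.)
GOTO(I, 'num') = CLOSURE({ [A → αX.β] : [A → α.Xβ] ∈ I, X = 'num' })

Items with dot before 'num', with the dot advanced:
  [F → . num num] → [F → num . num]
Closure adds nothing (no advanced item has the dot before a non-terminal).

GOTO = { [F → num . num] }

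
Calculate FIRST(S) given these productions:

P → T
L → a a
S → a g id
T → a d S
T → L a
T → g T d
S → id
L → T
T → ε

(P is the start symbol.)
{ 'a', 'id' }

From S → a g id:
  - a is a terminal: add 'a' and stop
From S → id:
  - id is a terminal: add 'id' and stop

Collecting: FIRST(S) = { 'a', 'id' }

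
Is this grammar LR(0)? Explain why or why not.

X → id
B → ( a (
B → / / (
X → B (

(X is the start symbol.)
Yes, the grammar is LR(0)

Augment with X' → X and build the canonical LR(0) collection (I0 = CLOSURE({[X' → . X]}), then GOTO on every symbol after a dot until no new states appear). It has 11 states:
  I0: { [B → . ( a (], [B → . / / (], [X → . B (], [X → . id], [X' → . X] }  — shift
  I1: { [B → ( . a (] }  — shift
  I2: { [B → / . / (] }  — shift
  I3: { [X → B . (] }  — shift
  I4: { [X' → X .] }  — accept
  I5: { [X → id .] }  — reduce
  I6: { [X → B ( .] }  — reduce
  I7: { [B → / / . (] }  — shift
  I8: { [B → / / ( .] }  — reduce
  I9: { [B → ( a . (] }  — shift
  I10: { [B → ( a ( .] }  — reduce

Every state is either a pure shift/goto state or contains exactly one complete item and nothing to shift — no conflicts. The grammar is LR(0).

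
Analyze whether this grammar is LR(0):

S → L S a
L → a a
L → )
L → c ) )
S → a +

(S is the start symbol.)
A grammar is LR(0) if no state in the canonical LR(0) collection has:
  - both a shift item (dot before a terminal) and a complete item (shift-reduce conflict), or
  - two or more complete items (reduce-reduce conflict; the accept item [S' → S .] counts as a complete item here).

Augment with S' → S and build the canonical LR(0) collection (I0 = CLOSURE({[S' → . S]}), then GOTO on every symbol after a dot until no new states appear). It has 12 states:
  I0: { [L → . )], [L → . a a], [L → . c ) )], [S → . L S a], [S → . a +], [S' → . S] }  — shift
  I1: { [L → ) .] }  — reduce
  I2: { [L → . )], [L → . a a], [L → . c ) )], [S → . L S a], [S → . a +], [S → L . S a] }  — shift
  I3: { [S' → S .] }  — accept
  I4: { [L → a . a], [S → a . +] }  — shift
  I5: { [L → c . ) )] }  — shift
  I6: { [L → c ) . )] }  — shift
  I7: { [L → c ) ) .] }  — reduce
  I8: { [S → a + .] }  — reduce
  I9: { [L → a a .] }  — reduce
  I10: { [S → L S . a] }  — shift
  I11: { [S → L S a .] }  — reduce

Every state is either a pure shift/goto state or contains exactly one complete item and nothing to shift — no conflicts. The grammar is LR(0).

Answer: Yes, the grammar is LR(0)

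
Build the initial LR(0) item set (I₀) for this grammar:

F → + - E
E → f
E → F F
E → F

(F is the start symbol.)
{ [F → . + - E], [F' → . F] }

First, augment the grammar with F' → F
I₀ = CLOSURE({ [F' → . F] }):
  [F' → . F] has the dot before F: add [F → . + - E]
No further items can be added.

I₀ = { [F → . + - E], [F' → . F] }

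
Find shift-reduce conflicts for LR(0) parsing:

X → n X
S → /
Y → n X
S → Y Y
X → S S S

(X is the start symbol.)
No shift-reduce conflicts

Augment with X' → X and build the canonical LR(0) collection (I0 = CLOSURE({[X' → . X]}), then GOTO on every symbol after a dot until no new states appear). It has 12 states:
  I0: { [S → . /], [S → . Y Y], [X → . S S S], [X → . n X], [X' → . X], [Y → . n X] }  — shift
  I1: { [S → / .] }  — reduce
  I2: { [S → . /], [S → . Y Y], [X → S . S S], [Y → . n X] }  — shift
  I3: { [X' → X .] }  — accept
  I4: { [S → Y . Y], [Y → . n X] }  — shift
  I5: { [S → . /], [S → . Y Y], [X → . S S S], [X → . n X], [X → n . X], [Y → . n X], [Y → n . X] }  — shift
  I6: { [X → n X .], [Y → n X .] }  — 2 reduces
  I7: { [S → Y Y .] }  — reduce
  I8: { [S → . /], [S → . Y Y], [X → . S S S], [X → . n X], [Y → . n X], [Y → n . X] }  — shift
  I9: { [Y → n X .] }  — reduce
  I10: { [S → . /], [S → . Y Y], [X → S S . S], [Y → . n X] }  — shift
  I11: { [X → S S S .] }  — reduce

No state contains both a complete item and a shift item.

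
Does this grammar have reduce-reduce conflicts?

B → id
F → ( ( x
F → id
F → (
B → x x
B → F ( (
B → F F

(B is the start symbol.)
Yes — I4: [B → id .] vs [F → id .]

A reduce-reduce conflict occurs when an LR(0) state has two complete items [A → α .] and [B → β .] — both call for a reduction, and with no lookahead the parser cannot choose between them.

Augment with B' → B and build the canonical LR(0) collection (I0 = CLOSURE({[B' → . B]}), then GOTO on every symbol after a dot until no new states appear). It has 13 states:
  I0: { [B → . F ( (], [B → . F F], [B → . id], [B → . x x], [B' → . B], [F → . ( ( x], [F → . (], [F → . id] }  — shift
  I1: { [F → ( . ( x], [F → ( .] }  — shift, reduce
  I2: { [B' → B .] }  — accept
  I3: { [B → F . ( (], [B → F . F], [F → . ( ( x], [F → . (], [F → . id] }  — shift
  I4: { [B → id .], [F → id .] }  — 2 reduces
  I5: { [B → x . x] }  — shift
  I6: { [B → x x .] }  — reduce
  I7: { [B → F ( . (], [F → ( . ( x], [F → ( .] }  — shift, reduce
  I8: { [B → F F .] }  — reduce
  I9: { [F → id .] }  — reduce
  I10: { [B → F ( ( .], [F → ( ( . x] }  — shift, reduce
  I11: { [F → ( ( x .] }  — reduce
  I12: { [F → ( ( . x] }  — shift

I4 contains complete items [B → id .], [F → id .] — reduce-reduce conflict.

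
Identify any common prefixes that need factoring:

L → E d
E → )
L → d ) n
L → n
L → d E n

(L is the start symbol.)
Left-factoring is needed when two productions for the same non-terminal
share a common prefix on the right-hand side.

Productions for L:
  L → E d
  L → d ) n
  L → n
  L → d E n

Found common prefix 'd' in productions for L

Answer: Yes, L has productions with common prefix 'd'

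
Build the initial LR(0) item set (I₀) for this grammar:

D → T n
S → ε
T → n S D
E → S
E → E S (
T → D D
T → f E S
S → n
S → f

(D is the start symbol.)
First, augment the grammar with D' → D
I₀ = CLOSURE({ [D' → . D] }):
  [D' → . D] has the dot before D: add [D → . T n]
  [D → . T n] has the dot before T: add [T → . n S D], [T → . D D], [T → . f E S]
No further items can be added.

I₀ = { [D → . T n], [D' → . D], [T → . D D], [T → . f E S], [T → . n S D] }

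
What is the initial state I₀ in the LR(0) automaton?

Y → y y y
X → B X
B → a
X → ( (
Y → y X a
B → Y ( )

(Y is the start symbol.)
{ [Y → . y X a], [Y → . y y y], [Y' → . Y] }

First, augment the grammar with Y' → Y
I₀ = CLOSURE({ [Y' → . Y] }):
  [Y' → . Y] has the dot before Y: add [Y → . y y y], [Y → . y X a]
No further items can be added.

I₀ = { [Y → . y X a], [Y → . y y y], [Y' → . Y] }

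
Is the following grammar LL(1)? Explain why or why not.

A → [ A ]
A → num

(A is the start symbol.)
Yes, the grammar is LL(1).

For A:
  PREDICT(A → '[' A ']') = { '[' }
  PREDICT(A → num) = { 'num' }

All predict sets are disjoint. The grammar IS LL(1).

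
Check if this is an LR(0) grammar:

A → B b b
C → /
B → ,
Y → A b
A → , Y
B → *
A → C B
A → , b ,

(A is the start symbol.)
A grammar is LR(0) if no state in the canonical LR(0) collection has:
  - both a shift item (dot before a terminal) and a complete item (shift-reduce conflict), or
  - two or more complete items (reduce-reduce conflict; the accept item [A' → A .] counts as a complete item here).

Augment with A' → A and build the canonical LR(0) collection (I0 = CLOSURE({[A' → . A]}), then GOTO on every symbol after a dot until no new states appear). It has 16 states:
  I0: { [A → . , Y], [A → . , b ,], [A → . B b b], [A → . C B], [A' → . A], [B → . *], [B → . ,], [C → . /] }  — shift
  I1: { [B → * .] }  — reduce
  I2: { [A → , . Y], [A → , . b ,], [A → . , Y], [A → . , b ,], [A → . B b b], [A → . C B], [B → , .], [B → . *], [B → . ,], [C → . /], [Y → . A b] }  — shift, reduce
  I3: { [C → / .] }  — reduce
  I4: { [A' → A .] }  — accept
  I5: { [A → B . b b] }  — shift
  I6: { [A → C . B], [B → . *], [B → . ,] }  — shift
  I7: { [B → , .] }  — reduce
  I8: { [A → C B .] }  — reduce
  I9: { [A → B b . b] }  — shift
  I10: { [A → B b b .] }  — reduce
  I11: { [Y → A . b] }  — shift
  I12: { [A → , Y .] }  — reduce
  I13: { [A → , b . ,] }  — shift
  I14: { [A → , b , .] }  — reduce
  I15: { [Y → A b .] }  — reduce

Conflict in state I2:
  Shift-reduce conflict between [B → , .] and [A → . , Y]
So the grammar is NOT LR(0).

Answer: No. Shift-reduce conflict between [B → , .] and [A → . , Y]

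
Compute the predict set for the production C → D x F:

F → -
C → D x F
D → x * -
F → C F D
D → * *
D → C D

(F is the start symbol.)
PREDICT(C → D x F) = (FIRST(RHS) \ {ε}) ∪ (FOLLOW(C) if ε ∈ FIRST(RHS), i.e. RHS ⇒* ε)
FIRST(D) = { '*', 'x' }
FIRST(D x F) = { '*', 'x' }
ε ∉ FIRST(D x F), so FOLLOW(C) is not added.
PREDICT(C → D x F) = { '*', 'x' }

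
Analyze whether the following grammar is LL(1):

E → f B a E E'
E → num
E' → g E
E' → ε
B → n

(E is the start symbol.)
Relevant sets:
  FOLLOW(E') = { $, 'g' }

For E:
  PREDICT(E → f B a E E') = { 'f' }
  PREDICT(E → num) = { 'num' }
For E':
  PREDICT(E' → g E) = { 'g' }
  PREDICT(E' → ε) = { $, 'g' }
B has a single production, so nothing to check there.

Conflict found: Predict set conflict for E': { 'g' }
The grammar is NOT LL(1).

Answer: No. Predict set conflict for E': { 'g' }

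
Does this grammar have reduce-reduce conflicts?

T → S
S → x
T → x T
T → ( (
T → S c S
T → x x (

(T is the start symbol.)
A reduce-reduce conflict occurs when an LR(0) state has two complete items [A → α .] and [B → β .] — both call for a reduction, and with no lookahead the parser cannot choose between them.

Augment with T' → T and build the canonical LR(0) collection (I0 = CLOSURE({[T' → . T]}), then GOTO on every symbol after a dot until no new states appear). It has 12 states:
  I0: { [S → . x], [T → . ( (], [T → . S c S], [T → . S], [T → . x T], [T → . x x (], [T' → . T] }  — shift
  I1: { [T → ( . (] }  — shift
  I2: { [T → S . c S], [T → S .] }  — shift, reduce
  I3: { [T' → T .] }  — accept
  I4: { [S → . x], [S → x .], [T → . ( (], [T → . S c S], [T → . S], [T → . x T], [T → . x x (], [T → x . T], [T → x . x (] }  — shift, reduce
  I5: { [T → x T .] }  — reduce
  I6: { [S → . x], [S → x .], [T → . ( (], [T → . S c S], [T → . S], [T → . x T], [T → . x x (], [T → x . T], [T → x . x (], [T → x x . (] }  — shift, reduce
  I7: { [T → ( . (], [T → x x ( .] }  — shift, reduce
  I8: { [T → ( ( .] }  — reduce
  I9: { [S → . x], [T → S c . S] }  — shift
  I10: { [T → S c S .] }  — reduce
  I11: { [S → x .] }  — reduce

No state contains more than one complete item.

Answer: No reduce-reduce conflicts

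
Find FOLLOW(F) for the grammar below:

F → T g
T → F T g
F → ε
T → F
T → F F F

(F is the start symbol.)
To compute FOLLOW(F), find every occurrence of F on a right-hand side N → α F β: add FIRST(β) \ {ε}, and if β is empty or nullable also add FOLLOW(N). Iterate to a fixed point.

F is the start symbol, so $ ∈ FOLLOW(F).
In T → F T g: F is followed by T g, add FIRST(T g) \ {ε} = { 'g' }
In T → F: F is at the end, add FOLLOW(T)
In T → F F F: F is followed by F F, add FIRST(F F) \ {ε} = { 'g' }
  F F is nullable, so also add FOLLOW(T)
In T → F F F: F is followed by F, add FIRST(F) \ {ε} = { 'g' }
  F is nullable, so also add FOLLOW(T)
In T → F F F: F is at the end, add FOLLOW(T)

The FOLLOW sets referred to above (computed the same way, to a fixed point):
  FOLLOW(T) = { 'g' }

Taking the union: FOLLOW(F) = { $, 'g' }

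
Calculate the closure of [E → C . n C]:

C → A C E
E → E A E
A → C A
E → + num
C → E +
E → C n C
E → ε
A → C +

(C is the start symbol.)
{ [E → C . n C] }

Start with: [E → C . n C]
The dot precedes the terminal n, so nothing is added.

CLOSURE = { [E → C . n C] }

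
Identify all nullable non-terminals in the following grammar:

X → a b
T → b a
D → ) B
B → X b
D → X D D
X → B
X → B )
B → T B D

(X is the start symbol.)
A non-terminal is nullable if it can derive ε (the empty string): either it has an ε-production, or it has a production whose right-hand side consists entirely of nullable non-terminals.

There are no ε-productions, so no non-terminal can derive ε.
No non-terminals are nullable.

Answer: None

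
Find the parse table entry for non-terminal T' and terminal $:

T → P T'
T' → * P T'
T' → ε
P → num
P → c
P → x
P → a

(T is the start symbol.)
T' → ε

To find M[T', $], we find productions for T' where $ is in the predict set (PREDICT(N → α) = (FIRST(α) \ {ε}) ∪ (FOLLOW(N) if α ⇒* ε)).

Relevant sets:
  FOLLOW(T') = { $ }

T' → * P T': PREDICT = { '*' }
T' → ε: PREDICT = { $ }
  $ is in predict set, so this production goes in M[T', $]

M[T', $] = T' → ε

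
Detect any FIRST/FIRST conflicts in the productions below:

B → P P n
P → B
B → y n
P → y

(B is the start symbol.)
FIRST sets of the non-terminals at (or reachable through a nullable prefix from) the front of some alternative:
  FIRST(P) = { 'y' }
  FIRST(B) = { 'y' }

Productions for B:
  B → P P n: FIRST = { 'y' }
  B → y n: FIRST = { 'y' }
Productions for P:
  P → B: FIRST = { 'y' }
  P → y: FIRST = { 'y' }

Conflict for B: B → P P n and B → y n
  Overlap: { 'y' }
Conflict for P: P → B and P → y
  Overlap: { 'y' }

Answer: Yes. B → P P n / B → y n on { 'y' }; P → B / P → y on { 'y' }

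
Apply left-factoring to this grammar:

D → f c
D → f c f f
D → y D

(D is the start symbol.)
Left-factoring transforms A → αβ₁ | αβ₂ into A → αA' and A' → β₁ | β₂
(α is the longest common prefix among the alternatives). Repeat until
no nonterminal has two alternatives with a common prefix.

Round 1: D has alternatives sharing prefix 'f c'. Introduce D': D → f c D'
  Add: D' → ε
  Add: D' → f f

No remaining common prefixes — done.

Resulting grammar:
D → f c D'
D' → ε
D' → f f
D → y D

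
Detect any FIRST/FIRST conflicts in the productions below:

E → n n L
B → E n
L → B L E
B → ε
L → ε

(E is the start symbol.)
No FIRST/FIRST conflicts.

FIRST sets of the non-terminals at (or reachable through a nullable prefix from) the front of some alternative:
  FIRST(E) = { 'n' }
  FIRST(B) = { 'n', ε }
  FIRST(L) = { 'n', ε }

Productions for B:
  B → E n: FIRST = { 'n' }
  B → ε: FIRST = { ε }
Productions for L:
  L → B L E: FIRST = { 'n' }
  L → ε: FIRST = { ε }
E has only one production, so no FIRST/FIRST conflict is possible there.

All alternatives of each non-terminal have pairwise disjoint FIRST sets.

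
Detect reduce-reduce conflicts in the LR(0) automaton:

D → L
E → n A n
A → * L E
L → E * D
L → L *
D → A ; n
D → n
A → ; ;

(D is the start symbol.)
A reduce-reduce conflict occurs when an LR(0) state has two complete items [A → α .] and [B → β .] — both call for a reduction, and with no lookahead the parser cannot choose between them.

Augment with D' → D and build the canonical LR(0) collection (I0 = CLOSURE({[D' → . D]}), then GOTO on every symbol after a dot until no new states appear). It has 19 states:
  I0: { [A → . * L E], [A → . ; ;], [D → . A ; n], [D → . L], [D → . n], [D' → . D], [E → . n A n], [L → . E * D], [L → . L *] }  — shift
  I1: { [A → * . L E], [E → . n A n], [L → . E * D], [L → . L *] }  — shift
  I2: { [A → ; . ;] }  — shift
  I3: { [D → A . ; n] }  — shift
  I4: { [D' → D .] }  — accept
  I5: { [L → E . * D] }  — shift
  I6: { [D → L .], [L → L . *] }  — shift, reduce
  I7: { [A → . * L E], [A → . ; ;], [D → n .], [E → n . A n] }  — shift, reduce
  I8: { [E → n A . n] }  — shift
  I9: { [E → n A n .] }  — reduce
  I10: { [L → L * .] }  — reduce
  I11: { [A → . * L E], [A → . ; ;], [D → . A ; n], [D → . L], [D → . n], [E → . n A n], [L → . E * D], [L → . L *], [L → E * . D] }  — shift
  I12: { [L → E * D .] }  — reduce
  I13: { [D → A ; . n] }  — shift
  I14: { [D → A ; n .] }  — reduce
  I15: { [A → ; ; .] }  — reduce
  I16: { [A → * L . E], [E → . n A n], [L → L . *] }  — shift
  I17: { [A → . * L E], [A → . ; ;], [E → n . A n] }  — shift
  I18: { [A → * L E .] }  — reduce

No state contains more than one complete item.

Answer: No reduce-reduce conflicts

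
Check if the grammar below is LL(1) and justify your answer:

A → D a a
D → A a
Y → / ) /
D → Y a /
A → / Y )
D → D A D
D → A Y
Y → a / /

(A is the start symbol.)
No. Predict set conflict for A: { '/' }

A grammar is LL(1) if for each non-terminal N with multiple productions, the predict sets of those productions are pairwise disjoint, where PREDICT(N → α) = (FIRST(α) \ {ε}) ∪ (FOLLOW(N) if α ⇒* ε).

Relevant sets:
  FIRST(D) = { '/', 'a' }
  FIRST(A) = { '/', 'a' }
  FIRST(Y) = { '/', 'a' }

For A:
  PREDICT(A → D a a) = { '/', 'a' }
  PREDICT(A → '/' Y ')') = { '/' }
For D:
  PREDICT(D → A a) = { '/', 'a' }
  PREDICT(D → Y a '/') = { '/', 'a' }
  PREDICT(D → D A D) = { '/', 'a' }
  PREDICT(D → A Y) = { '/', 'a' }
For Y:
  PREDICT(Y → '/' ')' '/') = { '/' }
  PREDICT(Y → a '/' '/') = { 'a' }

Conflict found: Predict set conflict for A: { '/' }
The grammar is NOT LL(1).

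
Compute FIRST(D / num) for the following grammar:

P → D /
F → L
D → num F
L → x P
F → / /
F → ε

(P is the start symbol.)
{ 'num' }

FIRST sets of the non-terminals involved (from the grammar, by fixed-point iteration):
  FIRST(D) = { 'num' }

To compute FIRST(D / num), process the symbols left to right:
Symbol D is a non-terminal. Add FIRST(D) \ {ε} = { 'num' }
D is not nullable (ε ∉ FIRST(D)), so stop here.
FIRST(D / num) = { 'num' }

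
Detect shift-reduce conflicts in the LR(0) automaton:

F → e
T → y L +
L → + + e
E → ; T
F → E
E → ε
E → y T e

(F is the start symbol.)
A shift-reduce conflict occurs when an LR(0) state has both:
  - a complete (reduce) item [A → α .] (dot at the end), and
  - a shift item [B → β . c γ] (dot before a terminal).

Augment with F' → F and build the canonical LR(0) collection (I0 = CLOSURE({[F' → . F]}), then GOTO on every symbol after a dot until no new states appear). It has 15 states:
  I0: { [E → . ; T], [E → . y T e], [E → .], [F → . E], [F → . e], [F' → . F] }  — shift, reduce
  I1: { [E → ; . T], [T → . y L +] }  — shift
  I2: { [F → E .] }  — reduce
  I3: { [F' → F .] }  — accept
  I4: { [F → e .] }  — reduce
  I5: { [E → y . T e], [T → . y L +] }  — shift
  I6: { [E → y T . e] }  — shift
  I7: { [L → . + + e], [T → y . L +] }  — shift
  I8: { [L → + . + e] }  — shift
  I9: { [T → y L . +] }  — shift
  I10: { [T → y L + .] }  — reduce
  I11: { [L → + + . e] }  — shift
  I12: { [L → + + e .] }  — reduce
  I13: { [E → y T e .] }  — reduce
  I14: { [E → ; T .] }  — reduce

I0 contains reduce item [E → .] and shift items [E → . ; T], [E → . y T e], [F → . e] — shift-reduce conflict.

Answer: Yes — I0: [E → .] vs [E → . ; T]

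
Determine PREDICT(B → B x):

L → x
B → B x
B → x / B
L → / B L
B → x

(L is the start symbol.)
PREDICT(B → B x) = (FIRST(RHS) \ {ε}) ∪ (FOLLOW(B) if ε ∈ FIRST(RHS), i.e. RHS ⇒* ε)
FIRST(B) = { 'x' }
FIRST(B x) = { 'x' }
ε ∉ FIRST(B x), so FOLLOW(B) is not added.
PREDICT(B → B x) = { 'x' }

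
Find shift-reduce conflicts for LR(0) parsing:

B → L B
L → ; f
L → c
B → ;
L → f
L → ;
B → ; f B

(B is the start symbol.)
Augment with B' → B and build the canonical LR(0) collection (I0 = CLOSURE({[B' → . B]}), then GOTO on every symbol after a dot until no new states appear). It has 9 states:
  I0: { [B → . ; f B], [B → . ;], [B → . L B], [B' → . B], [L → . ; f], [L → . ;], [L → . c], [L → . f] }  — shift
  I1: { [B → ; . f B], [B → ; .], [L → ; . f], [L → ; .] }  — shift, 2 reduces
  I2: { [B' → B .] }  — accept
  I3: { [B → . ; f B], [B → . ;], [B → . L B], [B → L . B], [L → . ; f], [L → . ;], [L → . c], [L → . f] }  — shift
  I4: { [L → c .] }  — reduce
  I5: { [L → f .] }  — reduce
  I6: { [B → L B .] }  — reduce
  I7: { [B → . ; f B], [B → . ;], [B → . L B], [B → ; f . B], [L → . ; f], [L → . ;], [L → . c], [L → . f], [L → ; f .] }  — shift, reduce
  I8: { [B → ; f B .] }  — reduce

I1 contains reduce items [B → ; .], [L → ; .] and shift items [B → ; . f B], [L → ; . f] — shift-reduce conflict.
I7 contains reduce item [L → ; f .] and shift items [B → . ;], [B → . ; f B], [L → . ;], [L → . ; f], [L → . c], [L → . f] — shift-reduce conflict.

Answer: Yes — I1: [B → ; .] vs [B → ; . f B]; I7: [L → ; f .] vs [B → . ;]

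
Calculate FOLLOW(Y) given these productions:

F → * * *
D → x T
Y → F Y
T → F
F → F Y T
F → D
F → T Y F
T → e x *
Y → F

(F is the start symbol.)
{ '*', 'e', 'x' }

In Y → F Y: Y is at the end; this adds FOLLOW(Y) to itself — nothing new
In F → F Y T: Y is followed by T, add FIRST(T) \ {ε} = { '*', 'e', 'x' }
In F → T Y F: Y is followed by F, add FIRST(F) \ {ε} = { '*', 'e', 'x' }

Taking the union: FOLLOW(Y) = { '*', 'e', 'x' }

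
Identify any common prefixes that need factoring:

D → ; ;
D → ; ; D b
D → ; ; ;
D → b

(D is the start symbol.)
Yes, D has productions with common prefix '; ;'

Left-factoring is needed when two productions for the same non-terminal
share a common prefix on the right-hand side.

Productions for D:
  D → ; ;
  D → ; ; D b
  D → ; ; ;
  D → b

Found common prefix '; ;' in productions for D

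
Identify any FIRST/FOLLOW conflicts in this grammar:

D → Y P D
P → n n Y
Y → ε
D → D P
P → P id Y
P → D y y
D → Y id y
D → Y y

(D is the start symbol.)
A FIRST/FOLLOW conflict occurs when a non-terminal N has a nullable alternative N → β (β ⇒* ε) and another alternative N → α with FIRST(α) ∩ FOLLOW(N) ≠ ∅: on such a lookahead the parser cannot decide between expanding α and letting N vanish via β.

Nullable non-terminals: Y.
Y has a nullable alternative but only one production, so nothing to check.

D, P have no nullable alternative, so no FIRST/FOLLOW check is needed there.

No FIRST/FOLLOW conflicts found.

Answer: No FIRST/FOLLOW conflicts.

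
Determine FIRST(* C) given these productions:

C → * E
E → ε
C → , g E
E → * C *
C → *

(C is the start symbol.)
{ '*' }

To compute FIRST(* C), process the symbols left to right:
Symbol * is a terminal. Add '*' and stop.
FIRST(* C) = { '*' }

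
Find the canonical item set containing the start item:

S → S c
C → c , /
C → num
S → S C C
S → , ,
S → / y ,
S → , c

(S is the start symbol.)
{ [S → . , ,], [S → . , c], [S → . / y ,], [S → . S C C], [S → . S c], [S' → . S] }

First, augment the grammar with S' → S
I₀ = CLOSURE({ [S' → . S] }):
  [S' → . S] has the dot before S: add [S → . S c], [S → . S C C], [S → . , ,], [S → . / y ,], [S → . , c]
No further items can be added.

I₀ = { [S → . , ,], [S → . , c], [S → . / y ,], [S → . S C C], [S → . S c], [S' → . S] }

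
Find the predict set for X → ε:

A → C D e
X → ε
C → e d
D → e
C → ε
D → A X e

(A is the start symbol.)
{ 'e' }

PREDICT(X → ε) = (FIRST(RHS) \ {ε}) ∪ (FOLLOW(X) if ε ∈ FIRST(RHS), i.e. RHS ⇒* ε)
The right-hand side is ε (FIRST(ε) = { ε }), so the predict set is FOLLOW(X) = { 'e' }
PREDICT(X → ε) = { 'e' }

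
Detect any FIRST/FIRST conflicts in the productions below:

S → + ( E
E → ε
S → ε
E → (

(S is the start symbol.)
Productions for S:
  S → + ( E: FIRST = { '+' }
  S → ε: FIRST = { ε }
Productions for E:
  E → ε: FIRST = { ε }
  E → (: FIRST = { '(' }

All alternatives of each non-terminal have pairwise disjoint FIRST sets.

Answer: No FIRST/FIRST conflicts.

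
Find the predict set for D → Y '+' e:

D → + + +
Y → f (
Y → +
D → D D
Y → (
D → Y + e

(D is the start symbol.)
PREDICT(D → Y '+' e) = (FIRST(RHS) \ {ε}) ∪ (FOLLOW(D) if ε ∈ FIRST(RHS), i.e. RHS ⇒* ε)
FIRST(Y) = { '(', '+', 'f' }
FIRST(Y '+' e) = { '(', '+', 'f' }
ε ∉ FIRST(Y '+' e), so FOLLOW(D) is not added.
PREDICT(D → Y '+' e) = { '(', '+', 'f' }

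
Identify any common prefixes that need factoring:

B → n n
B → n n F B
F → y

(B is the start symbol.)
Left-factoring is needed when two productions for the same non-terminal
share a common prefix on the right-hand side.

Productions for B:
  B → n n
  B → n n F B

Found common prefix 'n n' in productions for B

Answer: Yes, B has productions with common prefix 'n n'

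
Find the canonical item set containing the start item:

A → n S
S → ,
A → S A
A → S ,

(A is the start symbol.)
First, augment the grammar with A' → A
I₀ = CLOSURE({ [A' → . A] }):
  [A' → . A] has the dot before A: add [A → . n S], [A → . S A], [A → . S ,]
  [A → . S A] has the dot before S: add [S → . ,]
No further items can be added.

I₀ = { [A → . S ,], [A → . S A], [A → . n S], [A' → . A], [S → . ,] }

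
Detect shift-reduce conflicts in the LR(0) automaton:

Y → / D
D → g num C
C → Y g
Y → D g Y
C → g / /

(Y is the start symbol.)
No shift-reduce conflicts

A shift-reduce conflict occurs when an LR(0) state has both:
  - a complete (reduce) item [A → α .] (dot at the end), and
  - a shift item [B → β . c γ] (dot before a terminal).

Augment with Y' → Y and build the canonical LR(0) collection (I0 = CLOSURE({[Y' → . Y]}), then GOTO on every symbol after a dot until no new states appear). It has 15 states:
  I0: { [D → . g num C], [Y → . / D], [Y → . D g Y], [Y' → . Y] }  — shift
  I1: { [D → . g num C], [Y → / . D] }  — shift
  I2: { [Y → D . g Y] }  — shift
  I3: { [Y' → Y .] }  — accept
  I4: { [D → g . num C] }  — shift
  I5: { [C → . Y g], [C → . g / /], [D → . g num C], [D → g num . C], [Y → . / D], [Y → . D g Y] }  — shift
  I6: { [D → g num C .] }  — reduce
  I7: { [C → Y . g] }  — shift
  I8: { [C → g . / /], [D → g . num C] }  — shift
  I9: { [C → g / . /] }  — shift
  I10: { [C → g / / .] }  — reduce
  I11: { [C → Y g .] }  — reduce
  I12: { [D → . g num C], [Y → . / D], [Y → . D g Y], [Y → D g . Y] }  — shift
  I13: { [Y → D g Y .] }  — reduce
  I14: { [Y → / D .] }  — reduce

No state contains both a complete item and a shift item.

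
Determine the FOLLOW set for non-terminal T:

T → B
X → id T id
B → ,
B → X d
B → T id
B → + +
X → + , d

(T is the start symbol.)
T is the start symbol, so $ ∈ FOLLOW(T).
In X → id T id: T is followed by id, add FIRST(id) \ {ε} = { 'id' }
In B → T id: T is followed by id, add FIRST(id) \ {ε} = { 'id' }

Taking the union: FOLLOW(T) = { $, 'id' }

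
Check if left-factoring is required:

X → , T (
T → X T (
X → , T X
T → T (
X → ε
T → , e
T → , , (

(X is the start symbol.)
Left-factoring is needed when two productions for the same non-terminal
share a common prefix on the right-hand side.

Productions for X:
  X → , T (
  X → , T X
  X → ε
Productions for T:
  T → X T (
  T → T (
  T → , e
  T → , , (

Found common prefix ', T' in productions for X
Found common prefix ',' in productions for T

Answer: Yes, X has productions with common prefix ', T'; T has productions with common prefix ','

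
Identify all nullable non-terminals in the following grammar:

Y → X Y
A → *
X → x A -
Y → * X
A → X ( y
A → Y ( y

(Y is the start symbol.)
A non-terminal is nullable if it can derive ε (the empty string): either it has an ε-production, or it has a production whose right-hand side consists entirely of nullable non-terminals.

There are no ε-productions, so no non-terminal can derive ε.
No non-terminals are nullable.

Answer: None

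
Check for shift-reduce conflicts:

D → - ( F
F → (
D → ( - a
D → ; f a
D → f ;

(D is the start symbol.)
A shift-reduce conflict occurs when an LR(0) state has both:
  - a complete (reduce) item [A → α .] (dot at the end), and
  - a shift item [B → β . c γ] (dot before a terminal).

Augment with D' → D and build the canonical LR(0) collection (I0 = CLOSURE({[D' → . D]}), then GOTO on every symbol after a dot until no new states appear). It has 14 states:
  I0: { [D → . ( - a], [D → . - ( F], [D → . ; f a], [D → . f ;], [D' → . D] }  — shift
  I1: { [D → ( . - a] }  — shift
  I2: { [D → - . ( F] }  — shift
  I3: { [D → ; . f a] }  — shift
  I4: { [D' → D .] }  — accept
  I5: { [D → f . ;] }  — shift
  I6: { [D → f ; .] }  — reduce
  I7: { [D → ; f . a] }  — shift
  I8: { [D → ; f a .] }  — reduce
  I9: { [D → - ( . F], [F → . (] }  — shift
  I10: { [F → ( .] }  — reduce
  I11: { [D → - ( F .] }  — reduce
  I12: { [D → ( - . a] }  — shift
  I13: { [D → ( - a .] }  — reduce

No state contains both a complete item and a shift item.

Answer: No shift-reduce conflicts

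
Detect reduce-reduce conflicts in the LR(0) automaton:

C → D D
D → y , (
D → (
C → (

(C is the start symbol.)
Yes — I1: [C → ( .] vs [D → ( .]

Augment with C' → C and build the canonical LR(0) collection (I0 = CLOSURE({[C' → . C]}), then GOTO on every symbol after a dot until no new states appear). It has 9 states:
  I0: { [C → . (], [C → . D D], [C' → . C], [D → . (], [D → . y , (] }  — shift
  I1: { [C → ( .], [D → ( .] }  — 2 reduces
  I2: { [C' → C .] }  — accept
  I3: { [C → D . D], [D → . (], [D → . y , (] }  — shift
  I4: { [D → y . , (] }  — shift
  I5: { [D → y , . (] }  — shift
  I6: { [D → y , ( .] }  — reduce
  I7: { [D → ( .] }  — reduce
  I8: { [C → D D .] }  — reduce

I1 contains complete items [C → ( .], [D → ( .] — reduce-reduce conflict.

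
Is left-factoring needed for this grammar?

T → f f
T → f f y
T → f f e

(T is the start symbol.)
Left-factoring is needed when two productions for the same non-terminal
share a common prefix on the right-hand side.

Productions for T:
  T → f f
  T → f f y
  T → f f e

Found common prefix 'f f' in productions for T

Answer: Yes, T has productions with common prefix 'f f'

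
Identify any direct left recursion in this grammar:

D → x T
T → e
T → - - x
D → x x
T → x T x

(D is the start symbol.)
No direct left recursion

D → x T: starts with x
T → e: starts with e
T → - - x: starts with '-'
D → x x: starts with x
T → x T x: starts with x

No direct left recursion found.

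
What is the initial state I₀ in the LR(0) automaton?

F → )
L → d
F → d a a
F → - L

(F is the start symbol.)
First, augment the grammar with F' → F
I₀ = CLOSURE({ [F' → . F] }):
  [F' → . F] has the dot before F: add [F → . )], [F → . d a a], [F → . - L]
No further items can be added.

I₀ = { [F → . )], [F → . - L], [F → . d a a], [F' → . F] }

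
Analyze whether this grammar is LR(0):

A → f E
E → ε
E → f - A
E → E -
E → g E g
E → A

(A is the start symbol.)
A grammar is LR(0) if no state in the canonical LR(0) collection has:
  - both a shift item (dot before a terminal) and a complete item (shift-reduce conflict), or
  - two or more complete items (reduce-reduce conflict; the accept item [A' → A .] counts as a complete item here).

Augment with A' → A and build the canonical LR(0) collection (I0 = CLOSURE({[A' → . A]}), then GOTO on every symbol after a dot until no new states appear). It has 12 states:
  I0: { [A → . f E], [A' → . A] }  — shift
  I1: { [A' → A .] }  — accept
  I2: { [A → . f E], [A → f . E], [E → . A], [E → . E -], [E → . f - A], [E → . g E g], [E → .] }  — shift, reduce
  I3: { [E → A .] }  — reduce
  I4: { [A → f E .], [E → E . -] }  — shift, reduce
  I5: { [A → . f E], [A → f . E], [E → . A], [E → . E -], [E → . f - A], [E → . g E g], [E → .], [E → f . - A] }  — shift, reduce
  I6: { [A → . f E], [E → . A], [E → . E -], [E → . f - A], [E → . g E g], [E → .], [E → g . E g] }  — shift, reduce
  I7: { [E → E . -], [E → g E . g] }  — shift
  I8: { [E → E - .] }  — reduce
  I9: { [E → g E g .] }  — reduce
  I10: { [A → . f E], [E → f - . A] }  — shift
  I11: { [E → f - A .] }  — reduce

Conflict in state I2:
  Shift-reduce conflict between [E → .] and [A → . f E]
So the grammar is NOT LR(0).

Answer: No. Shift-reduce conflict between [E → .] and [A → . f E]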